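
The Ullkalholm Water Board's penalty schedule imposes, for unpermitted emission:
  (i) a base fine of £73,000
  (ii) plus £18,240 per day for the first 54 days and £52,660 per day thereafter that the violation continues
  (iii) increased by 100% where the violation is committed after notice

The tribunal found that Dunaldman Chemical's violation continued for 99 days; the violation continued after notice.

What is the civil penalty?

£6,855,320

First 54 days: 54 × £18,240 = £984,960
Remaining days: (99 − 54) × £52,660 = £2,369,700
Per-day component: £984,960 + £2,369,700 = £3,354,660
Base plus per-day: £73,000 + £3,354,660 = £3,427,660
Enhancement: 100% of £3,427,660 = £3,427,660
Enhanced fine: £3,427,660 + £3,427,660 = £6,855,320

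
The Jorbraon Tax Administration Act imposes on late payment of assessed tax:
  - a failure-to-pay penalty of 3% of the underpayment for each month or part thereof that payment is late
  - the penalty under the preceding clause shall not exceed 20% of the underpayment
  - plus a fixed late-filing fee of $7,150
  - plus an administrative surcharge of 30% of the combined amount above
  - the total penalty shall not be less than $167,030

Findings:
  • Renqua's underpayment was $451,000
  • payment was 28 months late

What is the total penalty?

Accrued rate: 3% × 28 = 84%, capped at 20% → 20%
Failure-to-pay penalty: 20% of $451,000 = $90,200
Penalty before surcharge: $90,200 + $7,150 = $97,350
Administrative surcharge: 30% of $97,350 = $29,205
Total penalty: $97,350 + $29,205 = $126,555
Minimum $167,030: $126,555 is below the minimum → $167,030

$167,030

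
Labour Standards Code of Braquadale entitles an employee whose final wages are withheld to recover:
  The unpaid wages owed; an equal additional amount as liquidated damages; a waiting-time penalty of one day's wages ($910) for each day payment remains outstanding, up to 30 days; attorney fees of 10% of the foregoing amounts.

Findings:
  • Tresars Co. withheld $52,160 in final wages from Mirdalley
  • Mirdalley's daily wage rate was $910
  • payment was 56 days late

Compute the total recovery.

$144,782

Liquidated damages (equal amount): $52,160
Penalty days: min(56, 30) = 30
Waiting-time penalty: 30 × $910 = $27,300
Subtotal: $52,160 + $52,160 + $27,300 = $131,620
Attorney fees: 10% of $131,620 = $13,162
Total award: $131,620 + $13,162 = $144,782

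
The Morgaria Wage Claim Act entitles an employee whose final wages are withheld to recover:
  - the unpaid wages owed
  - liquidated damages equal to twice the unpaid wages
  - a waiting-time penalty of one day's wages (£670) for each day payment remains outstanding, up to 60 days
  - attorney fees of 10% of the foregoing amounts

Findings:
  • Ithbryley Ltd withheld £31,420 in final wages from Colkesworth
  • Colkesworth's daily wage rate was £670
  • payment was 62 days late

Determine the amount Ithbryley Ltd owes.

Doubled: 2 × £31,420 = £62,840
Penalty days: min(62, 60) = 60
Waiting-time penalty: 60 × £670 = £40,200
Subtotal: £31,420 + £62,840 + £40,200 = £134,460
Attorney fees: 10% of £134,460 = £13,446
Total award: £134,460 + £13,446 = £147,906

Total award: £147,906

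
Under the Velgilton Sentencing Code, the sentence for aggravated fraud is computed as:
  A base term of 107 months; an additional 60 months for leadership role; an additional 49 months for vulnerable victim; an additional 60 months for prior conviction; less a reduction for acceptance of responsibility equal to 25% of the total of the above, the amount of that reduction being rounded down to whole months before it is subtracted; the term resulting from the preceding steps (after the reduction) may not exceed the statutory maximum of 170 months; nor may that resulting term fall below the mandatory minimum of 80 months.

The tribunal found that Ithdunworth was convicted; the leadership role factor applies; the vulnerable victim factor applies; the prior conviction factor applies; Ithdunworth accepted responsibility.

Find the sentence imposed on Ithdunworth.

Leadership role enhancement: +60 months
Vulnerable victim enhancement: +49 months
Prior conviction enhancement: +60 months
Adjusted term: 107 months + 60 months + 49 months + 60 months = 276 months
Acceptance of responsibility reduction: 25% of 276 months = 69 months (rounded down)
After reduction: 276 − 69 = 207 months
Cap at 170 months: 207 months exceeds the cap → 170 months
Minimum 80 months: 170 months meets the minimum, no increase.

170 months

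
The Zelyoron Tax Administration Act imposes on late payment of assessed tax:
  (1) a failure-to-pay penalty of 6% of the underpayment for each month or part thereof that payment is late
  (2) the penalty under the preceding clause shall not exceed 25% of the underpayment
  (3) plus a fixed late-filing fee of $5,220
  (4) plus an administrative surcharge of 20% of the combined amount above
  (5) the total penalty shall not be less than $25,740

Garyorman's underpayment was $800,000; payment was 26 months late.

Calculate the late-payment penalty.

$246,264

Accrued rate: 6% × 26 = 156%, capped at 25% → 25%
Failure-to-pay penalty: 25% of $800,000 = $200,000
Penalty before surcharge: $200,000 + $5,220 = $205,220
Administrative surcharge: 20% of $205,220 = $41,044
Total penalty: $205,220 + $41,044 = $246,264
Minimum $25,740: $246,264 meets the minimum, no increase.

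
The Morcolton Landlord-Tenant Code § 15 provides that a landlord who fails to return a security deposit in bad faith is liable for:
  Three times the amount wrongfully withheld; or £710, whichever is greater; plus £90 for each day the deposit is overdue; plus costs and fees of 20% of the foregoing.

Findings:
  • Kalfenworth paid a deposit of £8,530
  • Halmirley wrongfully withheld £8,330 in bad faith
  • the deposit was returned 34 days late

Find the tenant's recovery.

Trebled: 3 × £8,330 = £24,990
Minimum £710: £24,990 meets the minimum, no increase.
Late-return penalty: 34 × £90 = £3,060
Damages plus late penalty: £24,990 + £3,060 = £28,050
Costs and fees: 20% of £28,050 = £5,610
Total recovery: £28,050 + £5,610 = £33,660

£33,660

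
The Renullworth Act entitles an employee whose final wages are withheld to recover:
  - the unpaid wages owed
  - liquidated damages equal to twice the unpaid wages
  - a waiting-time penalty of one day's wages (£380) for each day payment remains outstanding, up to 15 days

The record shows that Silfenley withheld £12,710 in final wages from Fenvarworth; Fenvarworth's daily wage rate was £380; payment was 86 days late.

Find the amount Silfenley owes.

Doubled: 2 × £12,710 = £25,420
Penalty days: min(86, 15) = 15
Waiting-time penalty: 15 × £380 = £5,700
Total award: £12,710 + £25,420 + £5,700 = £43,830

£43,830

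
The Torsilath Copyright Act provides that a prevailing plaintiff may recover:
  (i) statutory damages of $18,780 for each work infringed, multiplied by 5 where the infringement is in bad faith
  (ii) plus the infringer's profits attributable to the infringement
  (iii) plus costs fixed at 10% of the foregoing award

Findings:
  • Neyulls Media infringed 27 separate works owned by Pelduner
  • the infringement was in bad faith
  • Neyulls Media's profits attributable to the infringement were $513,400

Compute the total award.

$3,353,570

Statutory damages: 27 × $18,780 = $507,060
Multiplied by 5: 5 × $507,060 = $2,535,300
Combined award: $2,535,300 + $513,400 = $3,048,700
Costs: 10% of $3,048,700 = $304,870
Award plus costs: $3,048,700 + $304,870 = $3,353,570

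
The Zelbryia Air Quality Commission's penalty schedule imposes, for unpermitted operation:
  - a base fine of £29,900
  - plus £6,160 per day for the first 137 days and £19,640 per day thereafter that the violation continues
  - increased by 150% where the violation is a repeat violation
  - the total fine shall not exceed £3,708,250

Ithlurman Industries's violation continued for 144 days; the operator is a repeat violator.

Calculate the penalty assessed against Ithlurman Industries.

£2,528,250

First 137 days: 137 × £6,160 = £843,920
Remaining days: (144 − 137) × £19,640 = £137,480
Per-day component: £843,920 + £137,480 = £981,400
Base plus per-day: £29,900 + £981,400 = £1,011,300
Enhancement: 150% of £1,011,300 = £1,516,950
Enhanced fine: £1,011,300 + £1,516,950 = £2,528,250
Cap at £3,708,250: £2,528,250 is within the cap, no reduction.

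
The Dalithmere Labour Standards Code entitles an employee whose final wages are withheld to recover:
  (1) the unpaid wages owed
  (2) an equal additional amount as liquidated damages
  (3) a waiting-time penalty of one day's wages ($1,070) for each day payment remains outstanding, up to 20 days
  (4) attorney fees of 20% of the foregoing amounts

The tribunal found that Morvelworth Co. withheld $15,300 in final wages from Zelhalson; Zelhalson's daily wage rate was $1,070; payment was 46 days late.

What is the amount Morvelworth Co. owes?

Liquidated damages (equal amount): $15,300
Penalty days: min(46, 20) = 20
Waiting-time penalty: 20 × $1,070 = $21,400
Subtotal: $15,300 + $15,300 + $21,400 = $52,000
Attorney fees: 20% of $52,000 = $10,400
Total award: $52,000 + $10,400 = $62,400

$62,400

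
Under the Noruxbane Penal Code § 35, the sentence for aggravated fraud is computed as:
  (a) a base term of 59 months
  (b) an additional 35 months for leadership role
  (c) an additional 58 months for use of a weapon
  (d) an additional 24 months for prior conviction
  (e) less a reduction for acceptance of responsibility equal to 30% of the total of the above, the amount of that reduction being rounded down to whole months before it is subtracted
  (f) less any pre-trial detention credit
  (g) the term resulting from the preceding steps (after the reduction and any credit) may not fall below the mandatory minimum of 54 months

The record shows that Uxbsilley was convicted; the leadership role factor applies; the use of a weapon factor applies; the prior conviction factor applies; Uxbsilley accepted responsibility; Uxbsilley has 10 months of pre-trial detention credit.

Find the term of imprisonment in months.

Leadership role enhancement: +35 months
Use of a weapon enhancement: +58 months
Prior conviction enhancement: +24 months
Adjusted term: 59 months + 35 months + 58 months + 24 months = 176 months
Acceptance of responsibility reduction: 30% of 176 months = 52 months (rounded down)
After reduction: 176 − 52 = 124 months
Less pre-trial detention credit: 124 months − 10 months = 114 months
Minimum 54 months: 114 months meets the minimum, no increase.

Sentence: 114 months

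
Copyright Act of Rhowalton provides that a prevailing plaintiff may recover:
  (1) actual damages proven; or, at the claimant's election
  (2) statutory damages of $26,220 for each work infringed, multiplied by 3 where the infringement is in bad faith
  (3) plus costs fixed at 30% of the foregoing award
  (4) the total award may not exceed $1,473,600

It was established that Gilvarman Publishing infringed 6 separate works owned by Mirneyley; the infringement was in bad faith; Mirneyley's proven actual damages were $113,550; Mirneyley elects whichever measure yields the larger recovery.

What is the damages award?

Award: $613,548

Statutory damages: 6 × $26,220 = $157,320
Trebled: 3 × $157,320 = $471,960
Greater of actual damages ($113,550) or enhanced statutory damages ($471,960): $471,960
Costs: 30% of $471,960 = $141,588
Award plus costs: $471,960 + $141,588 = $613,548
Cap at $1,473,600: $613,548 is within the cap, no reduction.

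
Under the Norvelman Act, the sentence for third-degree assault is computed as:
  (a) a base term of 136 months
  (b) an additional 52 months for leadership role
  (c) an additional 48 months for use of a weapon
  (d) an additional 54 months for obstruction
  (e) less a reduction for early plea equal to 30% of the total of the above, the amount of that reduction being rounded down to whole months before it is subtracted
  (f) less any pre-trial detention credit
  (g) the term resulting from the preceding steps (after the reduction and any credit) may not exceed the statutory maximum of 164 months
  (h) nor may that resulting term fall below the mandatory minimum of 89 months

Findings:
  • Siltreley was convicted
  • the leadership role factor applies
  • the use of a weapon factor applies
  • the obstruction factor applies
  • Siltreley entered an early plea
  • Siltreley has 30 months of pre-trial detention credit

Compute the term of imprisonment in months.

Leadership role enhancement: +52 months
Use of a weapon enhancement: +48 months
Obstruction enhancement: +54 months
Adjusted term: 136 months + 52 months + 48 months + 54 months = 290 months
Early plea reduction: 30% of 290 months = 87 months (rounded down)
After reduction: 290 − 87 = 203 months
Less pre-trial detention credit: 203 months − 30 months = 173 months
Cap at 164 months: 173 months exceeds the cap → 164 months
Minimum 89 months: 164 months meets the minimum, no increase.

Sentence: 164 months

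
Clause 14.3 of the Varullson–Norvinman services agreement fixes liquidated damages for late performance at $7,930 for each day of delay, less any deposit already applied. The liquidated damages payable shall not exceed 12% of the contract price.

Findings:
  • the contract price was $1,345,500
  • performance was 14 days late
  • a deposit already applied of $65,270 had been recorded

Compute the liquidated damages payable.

Liquidated damages: $45,750

Per-day damages: 14 × $7,930 = $111,020
Less deposit already applied: $111,020 − $65,270 = $45,750
Cap: 12% of $1,345,500 = $161,460
Cap at $161,460: $45,750 is within the cap, no reduction.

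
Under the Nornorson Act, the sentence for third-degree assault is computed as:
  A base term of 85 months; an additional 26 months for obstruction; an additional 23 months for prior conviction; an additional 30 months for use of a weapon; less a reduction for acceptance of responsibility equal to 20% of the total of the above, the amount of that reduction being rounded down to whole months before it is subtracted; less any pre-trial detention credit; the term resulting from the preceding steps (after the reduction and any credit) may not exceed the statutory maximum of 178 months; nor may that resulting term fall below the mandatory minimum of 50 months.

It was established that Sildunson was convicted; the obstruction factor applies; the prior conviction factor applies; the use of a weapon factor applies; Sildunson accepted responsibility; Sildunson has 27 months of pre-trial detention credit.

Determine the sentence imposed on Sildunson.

Sentence: 105 months

Obstruction enhancement: +26 months
Prior conviction enhancement: +23 months
Use of a weapon enhancement: +30 months
Adjusted term: 85 months + 26 months + 23 months + 30 months = 164 months
Acceptance of responsibility reduction: 20% of 164 months = 32 months (rounded down)
After reduction: 164 − 32 = 132 months
Less pre-trial detention credit: 132 months − 27 months = 105 months
Cap at 178 months: 105 months is within the cap, no reduction.
Minimum 50 months: 105 months meets the minimum, no increase.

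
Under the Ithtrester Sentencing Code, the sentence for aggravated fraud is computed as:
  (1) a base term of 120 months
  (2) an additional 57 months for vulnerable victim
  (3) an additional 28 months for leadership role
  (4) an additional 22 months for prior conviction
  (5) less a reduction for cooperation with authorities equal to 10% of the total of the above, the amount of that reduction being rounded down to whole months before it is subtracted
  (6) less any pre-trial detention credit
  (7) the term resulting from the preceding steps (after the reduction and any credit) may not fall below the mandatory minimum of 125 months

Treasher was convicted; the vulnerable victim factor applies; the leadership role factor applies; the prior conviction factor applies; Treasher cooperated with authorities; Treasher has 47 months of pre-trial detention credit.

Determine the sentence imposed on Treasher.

Vulnerable victim enhancement: +57 months
Leadership role enhancement: +28 months
Prior conviction enhancement: +22 months
Adjusted term: 120 months + 57 months + 28 months + 22 months = 227 months
Cooperation with authorities reduction: 10% of 227 months = 22 months (rounded down)
After reduction: 227 − 22 = 205 months
Less pre-trial detention credit: 205 months − 47 months = 158 months
Minimum 125 months: 158 months meets the minimum, no increase.

158 months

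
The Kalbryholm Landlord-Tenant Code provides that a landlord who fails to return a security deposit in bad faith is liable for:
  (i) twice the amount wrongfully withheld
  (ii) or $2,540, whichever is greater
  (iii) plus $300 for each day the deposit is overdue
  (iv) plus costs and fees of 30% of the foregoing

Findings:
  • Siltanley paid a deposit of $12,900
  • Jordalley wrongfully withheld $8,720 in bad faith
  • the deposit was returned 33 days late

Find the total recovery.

Doubled: 2 × $8,720 = $17,440
Minimum $2,540: $17,440 meets the minimum, no increase.
Late-return penalty: 33 × $300 = $9,900
Damages plus late penalty: $17,440 + $9,900 = $27,340
Costs and fees: 30% of $27,340 = $8,202
Total recovery: $27,340 + $8,202 = $35,542

$35,542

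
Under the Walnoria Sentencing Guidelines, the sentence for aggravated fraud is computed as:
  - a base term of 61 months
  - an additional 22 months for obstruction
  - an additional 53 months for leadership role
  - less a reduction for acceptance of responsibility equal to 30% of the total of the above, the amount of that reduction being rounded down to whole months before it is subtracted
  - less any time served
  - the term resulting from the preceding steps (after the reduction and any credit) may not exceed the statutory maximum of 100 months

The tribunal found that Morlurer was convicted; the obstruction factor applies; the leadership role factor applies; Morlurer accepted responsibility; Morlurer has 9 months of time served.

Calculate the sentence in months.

87 months

Obstruction enhancement: +22 months
Leadership role enhancement: +53 months
Adjusted term: 61 months + 22 months + 53 months = 136 months
Acceptance of responsibility reduction: 30% of 136 months = 40 months (rounded down)
After reduction: 136 − 40 = 96 months
Less time served: 96 months − 9 months = 87 months
Cap at 100 months: 87 months is within the cap, no reduction.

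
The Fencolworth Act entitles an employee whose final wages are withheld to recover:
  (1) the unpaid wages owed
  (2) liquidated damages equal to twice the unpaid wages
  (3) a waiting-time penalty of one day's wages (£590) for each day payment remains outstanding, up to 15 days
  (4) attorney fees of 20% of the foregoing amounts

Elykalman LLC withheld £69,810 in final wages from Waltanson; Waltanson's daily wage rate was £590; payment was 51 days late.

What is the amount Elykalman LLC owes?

Total award: £261,936

Doubled: 2 × £69,810 = £139,620
Penalty days: min(51, 15) = 15
Waiting-time penalty: 15 × £590 = £8,850
Subtotal: £69,810 + £139,620 + £8,850 = £218,280
Attorney fees: 20% of £218,280 = £43,656
Total award: £218,280 + £43,656 = £261,936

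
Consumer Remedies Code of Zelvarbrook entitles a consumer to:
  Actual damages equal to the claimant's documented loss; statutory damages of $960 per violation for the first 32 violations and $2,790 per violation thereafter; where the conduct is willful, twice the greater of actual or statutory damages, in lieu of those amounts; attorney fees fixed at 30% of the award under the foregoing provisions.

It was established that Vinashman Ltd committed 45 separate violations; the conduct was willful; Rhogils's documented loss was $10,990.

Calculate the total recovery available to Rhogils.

First 32 violations: 32 × $960 = $30,720
Remaining violations: (45 − 32) × $2,790 = $36,270
Statutory damages: $30,720 + $36,270 = $66,990
Greater of actual damages ($10,990) or statutory damages ($66,990): $66,990
Doubled: 2 × $66,990 = $133,980
Attorney fees: 30% of $133,980 = $40,194
Total recovery: $133,980 + $40,194 = $174,174

$174,174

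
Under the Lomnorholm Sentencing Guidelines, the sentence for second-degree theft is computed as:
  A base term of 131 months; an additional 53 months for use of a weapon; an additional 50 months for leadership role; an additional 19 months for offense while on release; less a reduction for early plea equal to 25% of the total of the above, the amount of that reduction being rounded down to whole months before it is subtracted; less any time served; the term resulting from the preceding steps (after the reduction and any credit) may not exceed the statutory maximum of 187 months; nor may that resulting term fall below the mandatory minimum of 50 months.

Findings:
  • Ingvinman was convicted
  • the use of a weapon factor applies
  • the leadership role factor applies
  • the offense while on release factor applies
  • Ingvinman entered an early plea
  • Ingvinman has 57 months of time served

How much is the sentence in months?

133 months

Use of a weapon enhancement: +53 months
Leadership role enhancement: +50 months
Offense while on release enhancement: +19 months
Adjusted term: 131 months + 53 months + 50 months + 19 months = 253 months
Early plea reduction: 25% of 253 months = 63 months (rounded down)
After reduction: 253 − 63 = 190 months
Less time served: 190 months − 57 months = 133 months
Cap at 187 months: 133 months is within the cap, no reduction.
Minimum 50 months: 133 months meets the minimum, no increase.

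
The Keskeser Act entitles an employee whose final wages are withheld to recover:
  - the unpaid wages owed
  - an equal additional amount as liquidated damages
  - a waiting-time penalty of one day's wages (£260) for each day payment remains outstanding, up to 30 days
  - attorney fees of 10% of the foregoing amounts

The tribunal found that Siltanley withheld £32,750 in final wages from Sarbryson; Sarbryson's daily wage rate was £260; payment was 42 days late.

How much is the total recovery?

£80,630

Liquidated damages (equal amount): £32,750
Penalty days: min(42, 30) = 30
Waiting-time penalty: 30 × £260 = £7,800
Subtotal: £32,750 + £32,750 + £7,800 = £73,300
Attorney fees: 10% of £73,300 = £7,330
Total award: £73,300 + £7,330 = £80,630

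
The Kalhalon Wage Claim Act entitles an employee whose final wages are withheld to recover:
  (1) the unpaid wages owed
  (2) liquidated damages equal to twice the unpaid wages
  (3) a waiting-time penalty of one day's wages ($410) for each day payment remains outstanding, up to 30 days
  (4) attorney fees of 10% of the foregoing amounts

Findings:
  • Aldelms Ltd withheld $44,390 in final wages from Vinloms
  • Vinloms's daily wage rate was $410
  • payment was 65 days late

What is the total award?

Doubled: 2 × $44,390 = $88,780
Penalty days: min(65, 30) = 30
Waiting-time penalty: 30 × $410 = $12,300
Subtotal: $44,390 + $88,780 + $12,300 = $145,470
Attorney fees: 10% of $145,470 = $14,547
Total award: $145,470 + $14,547 = $160,017

$160,017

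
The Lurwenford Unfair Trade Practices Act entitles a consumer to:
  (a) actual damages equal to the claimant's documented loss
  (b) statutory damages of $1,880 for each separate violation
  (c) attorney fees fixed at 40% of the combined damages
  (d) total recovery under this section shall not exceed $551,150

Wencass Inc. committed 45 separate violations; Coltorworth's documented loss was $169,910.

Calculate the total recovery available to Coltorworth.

$356,314

Statutory damages: 45 × $1,880 = $84,600
Combined damages: $169,910 + $84,600 = $254,510
Attorney fees: 40% of $254,510 = $101,804
Total before cap: $254,510 + $101,804 = $356,314
Cap at $551,150: $356,314 is within the cap, no reduction.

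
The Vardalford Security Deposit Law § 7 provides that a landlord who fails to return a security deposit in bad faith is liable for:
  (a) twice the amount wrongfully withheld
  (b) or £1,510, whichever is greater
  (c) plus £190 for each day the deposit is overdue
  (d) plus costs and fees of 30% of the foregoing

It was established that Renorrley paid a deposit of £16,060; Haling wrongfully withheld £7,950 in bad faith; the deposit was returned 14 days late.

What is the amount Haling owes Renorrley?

Doubled: 2 × £7,950 = £15,900
Minimum £1,510: £15,900 meets the minimum, no increase.
Late-return penalty: 14 × £190 = £2,660
Damages plus late penalty: £15,900 + £2,660 = £18,560
Costs and fees: 30% of £18,560 = £5,568
Total recovery: £18,560 + £5,568 = £24,128

£24,128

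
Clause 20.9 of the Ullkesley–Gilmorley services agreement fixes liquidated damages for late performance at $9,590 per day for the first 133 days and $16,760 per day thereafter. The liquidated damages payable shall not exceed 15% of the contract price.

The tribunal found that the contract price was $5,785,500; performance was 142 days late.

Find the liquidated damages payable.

First 133 days: 133 × $9,590 = $1,275,470
Remaining days: (142 − 133) × $16,760 = $150,840
Accrued per-day damages: $1,275,470 + $150,840 = $1,426,310
Cap: 15% of $5,785,500 = $867,825
Cap at $867,825: $1,426,310 exceeds the cap → $867,825

$867,825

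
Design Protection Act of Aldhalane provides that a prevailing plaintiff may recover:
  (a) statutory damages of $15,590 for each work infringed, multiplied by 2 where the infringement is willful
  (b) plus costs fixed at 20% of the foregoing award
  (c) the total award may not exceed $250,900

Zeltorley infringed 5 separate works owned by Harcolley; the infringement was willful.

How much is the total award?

$187,080

Statutory damages: 5 × $15,590 = $77,950
Doubled: 2 × $77,950 = $155,900
Costs: 20% of $155,900 = $31,180
Award plus costs: $155,900 + $31,180 = $187,080
Cap at $250,900: $187,080 is within the cap, no reduction.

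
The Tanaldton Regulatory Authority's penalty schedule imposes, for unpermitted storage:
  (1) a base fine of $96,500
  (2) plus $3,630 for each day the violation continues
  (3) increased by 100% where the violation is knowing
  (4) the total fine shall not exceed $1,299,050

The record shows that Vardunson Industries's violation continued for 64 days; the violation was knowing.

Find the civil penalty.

Per-day component: 64 × $3,630 = $232,320
Base plus per-day: $96,500 + $232,320 = $328,820
Enhancement: 100% of $328,820 = $328,820
Enhanced fine: $328,820 + $328,820 = $657,640
Cap at $1,299,050: $657,640 is within the cap, no reduction.

$657,640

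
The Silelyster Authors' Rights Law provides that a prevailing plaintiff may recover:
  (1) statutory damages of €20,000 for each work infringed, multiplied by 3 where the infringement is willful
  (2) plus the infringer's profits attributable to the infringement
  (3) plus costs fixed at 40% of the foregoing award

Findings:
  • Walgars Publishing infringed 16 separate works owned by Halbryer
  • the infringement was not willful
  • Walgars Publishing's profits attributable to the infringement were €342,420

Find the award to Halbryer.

Statutory damages: 16 × €20,000 = €320,000
Infringement not willful: no ×3 enhancement.
Combined award: €320,000 + €342,420 = €662,420
Costs: 40% of €662,420 = €264,968
Award plus costs: €662,420 + €264,968 = €927,388

€927,388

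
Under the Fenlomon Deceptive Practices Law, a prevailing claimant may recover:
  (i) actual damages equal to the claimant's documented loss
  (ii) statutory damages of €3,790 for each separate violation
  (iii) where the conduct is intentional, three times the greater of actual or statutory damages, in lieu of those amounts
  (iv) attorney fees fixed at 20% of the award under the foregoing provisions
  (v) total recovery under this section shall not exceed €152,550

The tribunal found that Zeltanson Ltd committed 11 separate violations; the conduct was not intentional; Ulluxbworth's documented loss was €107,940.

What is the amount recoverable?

€152,550

Statutory damages: 11 × €3,790 = €41,690
Conduct not intentional: the in-lieu enhancement does not apply.
Actual plus statutory damages: €107,940 + €41,690 = €149,630
Attorney fees: 20% of €149,630 = €29,926
Total before cap: €149,630 + €29,926 = €179,556
Cap at €152,550: €179,556 exceeds the cap → €152,550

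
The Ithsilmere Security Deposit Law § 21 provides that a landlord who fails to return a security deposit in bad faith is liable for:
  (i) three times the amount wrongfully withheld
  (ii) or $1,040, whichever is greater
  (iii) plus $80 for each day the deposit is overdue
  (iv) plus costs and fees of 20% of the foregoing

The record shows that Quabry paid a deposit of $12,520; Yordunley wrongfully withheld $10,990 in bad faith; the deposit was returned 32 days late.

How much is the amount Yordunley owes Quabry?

$42,636

Trebled: 3 × $10,990 = $32,970
Minimum $1,040: $32,970 meets the minimum, no increase.
Late-return penalty: 32 × $80 = $2,560
Damages plus late penalty: $32,970 + $2,560 = $35,530
Costs and fees: 20% of $35,530 = $7,106
Total recovery: $35,530 + $7,106 = $42,636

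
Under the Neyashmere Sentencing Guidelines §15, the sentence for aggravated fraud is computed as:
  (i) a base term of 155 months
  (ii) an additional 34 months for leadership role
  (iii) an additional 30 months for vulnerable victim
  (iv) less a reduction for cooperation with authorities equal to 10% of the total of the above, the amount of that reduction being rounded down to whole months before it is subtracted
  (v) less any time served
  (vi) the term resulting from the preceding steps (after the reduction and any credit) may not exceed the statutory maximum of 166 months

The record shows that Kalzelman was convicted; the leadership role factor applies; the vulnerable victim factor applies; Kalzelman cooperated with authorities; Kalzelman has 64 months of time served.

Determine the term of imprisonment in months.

Leadership role enhancement: +34 months
Vulnerable victim enhancement: +30 months
Adjusted term: 155 months + 34 months + 30 months = 219 months
Cooperation with authorities reduction: 10% of 219 months = 21 months (rounded down)
After reduction: 219 − 21 = 198 months
Less time served: 198 months − 64 months = 134 months
Cap at 166 months: 134 months is within the cap, no reduction.

134 months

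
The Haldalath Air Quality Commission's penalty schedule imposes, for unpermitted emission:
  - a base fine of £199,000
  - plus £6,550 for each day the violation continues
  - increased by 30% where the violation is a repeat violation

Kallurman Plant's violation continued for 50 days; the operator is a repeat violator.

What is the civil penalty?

£684,450

Per-day component: 50 × £6,550 = £327,500
Base plus per-day: £199,000 + £327,500 = £526,500
Enhancement: 30% of £526,500 = £157,950
Enhanced fine: £526,500 + £157,950 = £684,450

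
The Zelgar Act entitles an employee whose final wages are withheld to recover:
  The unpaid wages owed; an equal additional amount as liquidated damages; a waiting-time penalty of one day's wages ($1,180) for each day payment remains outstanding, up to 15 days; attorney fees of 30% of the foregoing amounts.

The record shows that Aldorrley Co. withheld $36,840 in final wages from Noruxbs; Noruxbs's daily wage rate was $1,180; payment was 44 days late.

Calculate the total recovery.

Liquidated damages (equal amount): $36,840
Penalty days: min(44, 15) = 15
Waiting-time penalty: 15 × $1,180 = $17,700
Subtotal: $36,840 + $36,840 + $17,700 = $91,380
Attorney fees: 30% of $91,380 = $27,414
Total award: $91,380 + $27,414 = $118,794

$118,794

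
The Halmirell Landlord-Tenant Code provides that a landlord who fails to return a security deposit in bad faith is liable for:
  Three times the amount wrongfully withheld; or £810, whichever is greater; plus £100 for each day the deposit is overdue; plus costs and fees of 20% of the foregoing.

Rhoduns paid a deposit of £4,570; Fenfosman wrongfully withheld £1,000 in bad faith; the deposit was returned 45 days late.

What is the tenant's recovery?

Trebled: 3 × £1,000 = £3,000
Minimum £810: £3,000 meets the minimum, no increase.
Late-return penalty: 45 × £100 = £4,500
Damages plus late penalty: £3,000 + £4,500 = £7,500
Costs and fees: 20% of £7,500 = £1,500
Total recovery: £7,500 + £1,500 = £9,000

£9,000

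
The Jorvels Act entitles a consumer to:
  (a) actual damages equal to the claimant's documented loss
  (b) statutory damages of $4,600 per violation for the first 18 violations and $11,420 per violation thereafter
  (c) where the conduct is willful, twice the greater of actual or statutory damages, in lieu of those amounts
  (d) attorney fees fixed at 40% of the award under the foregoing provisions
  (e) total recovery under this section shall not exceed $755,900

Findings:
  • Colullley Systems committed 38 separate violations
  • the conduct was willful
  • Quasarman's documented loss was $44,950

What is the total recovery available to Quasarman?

$755,900

First 18 violations: 18 × $4,600 = $82,800
Remaining violations: (38 − 18) × $11,420 = $228,400
Statutory damages: $82,800 + $228,400 = $311,200
Greater of actual damages ($44,950) or statutory damages ($311,200): $311,200
Doubled: 2 × $311,200 = $622,400
Attorney fees: 40% of $622,400 = $248,960
Total before cap: $622,400 + $248,960 = $871,360
Cap at $755,900: $871,360 exceeds the cap → $755,900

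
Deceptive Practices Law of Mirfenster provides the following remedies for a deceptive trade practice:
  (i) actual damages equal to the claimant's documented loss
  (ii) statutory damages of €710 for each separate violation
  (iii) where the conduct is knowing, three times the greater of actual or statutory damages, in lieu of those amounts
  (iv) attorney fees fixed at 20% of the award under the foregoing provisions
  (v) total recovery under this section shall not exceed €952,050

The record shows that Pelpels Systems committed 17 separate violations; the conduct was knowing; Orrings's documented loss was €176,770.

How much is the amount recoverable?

€636,372

Statutory damages: 17 × €710 = €12,070
Greater of actual damages (€176,770) or statutory damages (€12,070): €176,770
Trebled: 3 × €176,770 = €530,310
Attorney fees: 20% of €530,310 = €106,062
Total before cap: €530,310 + €106,062 = €636,372
Cap at €952,050: €636,372 is within the cap, no reduction.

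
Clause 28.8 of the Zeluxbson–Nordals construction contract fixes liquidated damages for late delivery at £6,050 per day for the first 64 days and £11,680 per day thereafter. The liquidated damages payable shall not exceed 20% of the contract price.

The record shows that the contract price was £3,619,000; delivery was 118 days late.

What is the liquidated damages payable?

£723,800

First 64 days: 64 × £6,050 = £387,200
Remaining days: (118 − 64) × £11,680 = £630,720
Accrued per-day damages: £387,200 + £630,720 = £1,017,920
Cap: 20% of £3,619,000 = £723,800
Cap at £723,800: £1,017,920 exceeds the cap → £723,800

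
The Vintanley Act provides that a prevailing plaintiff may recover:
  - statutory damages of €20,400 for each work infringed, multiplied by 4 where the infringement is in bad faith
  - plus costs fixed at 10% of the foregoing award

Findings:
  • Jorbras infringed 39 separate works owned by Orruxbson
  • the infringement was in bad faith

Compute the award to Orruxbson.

Statutory damages: 39 × €20,400 = €795,600
Multiplied by 4: 4 × €795,600 = €3,182,400
Costs: 10% of €3,182,400 = €318,240
Award plus costs: €3,182,400 + €318,240 = €3,500,640

Award: €3,500,640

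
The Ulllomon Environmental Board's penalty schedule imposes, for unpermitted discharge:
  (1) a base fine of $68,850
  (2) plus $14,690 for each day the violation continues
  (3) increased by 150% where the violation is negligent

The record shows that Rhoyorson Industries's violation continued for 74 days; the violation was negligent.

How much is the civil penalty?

Per-day component: 74 × $14,690 = $1,087,060
Base plus per-day: $68,850 + $1,087,060 = $1,155,910
Enhancement: 150% of $1,155,910 = $1,733,865
Enhanced fine: $1,155,910 + $1,733,865 = $2,889,775

Civil penalty: $2,889,775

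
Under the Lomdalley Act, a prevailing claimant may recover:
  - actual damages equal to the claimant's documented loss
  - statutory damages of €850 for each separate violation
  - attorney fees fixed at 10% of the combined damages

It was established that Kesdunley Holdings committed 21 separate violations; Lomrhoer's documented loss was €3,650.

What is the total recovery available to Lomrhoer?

€23,650

Statutory damages: 21 × €850 = €17,850
Combined damages: €3,650 + €17,850 = €21,500
Attorney fees: 10% of €21,500 = €2,150
Total recovery: €21,500 + €2,150 = €23,650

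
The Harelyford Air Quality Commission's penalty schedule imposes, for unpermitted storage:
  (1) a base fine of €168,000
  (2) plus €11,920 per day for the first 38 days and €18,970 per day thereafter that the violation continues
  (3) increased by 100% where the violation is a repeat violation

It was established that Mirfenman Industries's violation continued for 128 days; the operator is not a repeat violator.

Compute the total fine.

First 38 days: 38 × €11,920 = €452,960
Remaining days: (128 − 38) × €18,970 = €1,707,300
Per-day component: €452,960 + €1,707,300 = €2,160,260
Base plus per-day: €168,000 + €2,160,260 = €2,328,260
The operator is not a repeat violator: no 100% increase.

€2,328,260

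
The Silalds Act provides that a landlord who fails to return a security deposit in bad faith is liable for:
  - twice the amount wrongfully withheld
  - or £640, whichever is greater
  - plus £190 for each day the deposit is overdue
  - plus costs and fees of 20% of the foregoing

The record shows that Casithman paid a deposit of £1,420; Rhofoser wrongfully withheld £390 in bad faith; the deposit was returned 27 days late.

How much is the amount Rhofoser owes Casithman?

Doubled: 2 × £390 = £780
Minimum £640: £780 meets the minimum, no increase.
Late-return penalty: 27 × £190 = £5,130
Damages plus late penalty: £780 + £5,130 = £5,910
Costs and fees: 20% of £5,910 = £1,182
Total recovery: £5,910 + £1,182 = £7,092

£7,092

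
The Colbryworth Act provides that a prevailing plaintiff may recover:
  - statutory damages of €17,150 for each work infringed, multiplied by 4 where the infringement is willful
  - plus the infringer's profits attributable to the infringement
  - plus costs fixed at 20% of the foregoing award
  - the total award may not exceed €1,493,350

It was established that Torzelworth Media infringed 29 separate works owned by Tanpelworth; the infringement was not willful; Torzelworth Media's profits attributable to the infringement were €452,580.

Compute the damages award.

Statutory damages: 29 × €17,150 = €497,350
Infringement not willful: no ×4 enhancement.
Combined award: €497,350 + €452,580 = €949,930
Costs: 20% of €949,930 = €189,986
Award plus costs: €949,930 + €189,986 = €1,139,916
Cap at €1,493,350: €1,139,916 is within the cap, no reduction.

€1,139,916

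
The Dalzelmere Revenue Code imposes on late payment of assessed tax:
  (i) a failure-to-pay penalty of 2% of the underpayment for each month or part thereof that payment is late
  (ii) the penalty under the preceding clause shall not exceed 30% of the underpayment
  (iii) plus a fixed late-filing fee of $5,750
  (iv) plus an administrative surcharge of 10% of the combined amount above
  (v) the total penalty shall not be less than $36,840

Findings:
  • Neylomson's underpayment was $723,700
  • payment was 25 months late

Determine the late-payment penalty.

Accrued rate: 2% × 25 = 50%, capped at 30% → 30%
Failure-to-pay penalty: 30% of $723,700 = $217,110
Penalty before surcharge: $217,110 + $5,750 = $222,860
Administrative surcharge: 10% of $222,860 = $22,286
Total penalty: $222,860 + $22,286 = $245,146
Minimum $36,840: $245,146 meets the minimum, no increase.

$245,146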